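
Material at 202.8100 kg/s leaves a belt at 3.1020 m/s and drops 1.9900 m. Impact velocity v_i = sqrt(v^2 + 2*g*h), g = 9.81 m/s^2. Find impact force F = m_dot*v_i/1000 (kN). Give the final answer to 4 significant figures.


v_i = sqrt(3.1020^2 + 2*9.81*1.9900) = 6.97612 m/s
F = 202.8100 * 6.97612 / 1000
F = 1.415 kN


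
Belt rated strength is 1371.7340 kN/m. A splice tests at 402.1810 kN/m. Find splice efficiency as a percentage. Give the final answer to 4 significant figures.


Eff = 402.1810 / 1371.7340 * 100
Eff = 29.32 %


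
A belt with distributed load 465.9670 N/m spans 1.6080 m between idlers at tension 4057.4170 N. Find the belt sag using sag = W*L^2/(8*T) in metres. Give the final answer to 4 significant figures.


sag = 465.9670 * 1.6080^2 / (8 * 4057.4170)
sag = 0.03712 m


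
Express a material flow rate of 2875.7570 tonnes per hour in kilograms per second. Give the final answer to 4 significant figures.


m_dot = 2875.7570 * 1000 / 3600
m_dot = 798.8 kg/s


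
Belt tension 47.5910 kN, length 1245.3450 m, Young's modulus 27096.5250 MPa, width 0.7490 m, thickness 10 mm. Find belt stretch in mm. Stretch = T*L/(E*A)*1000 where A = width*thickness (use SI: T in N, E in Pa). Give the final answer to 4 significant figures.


A = 0.7490 * 0.01 = 0.00749 m^2
Stretch = 47.5910*1000 * 1245.3450 / (27096.5250e6 * 0.00749) * 1000
Stretch = 292.0 mm


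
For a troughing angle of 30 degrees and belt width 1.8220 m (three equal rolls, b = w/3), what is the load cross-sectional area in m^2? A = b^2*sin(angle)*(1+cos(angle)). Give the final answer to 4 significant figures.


b = 1.8220/3 = 0.607333 m
A = 0.607333^2 * sin(30 deg) * (1 + cos(30 deg))
A = 0.3441 m^2


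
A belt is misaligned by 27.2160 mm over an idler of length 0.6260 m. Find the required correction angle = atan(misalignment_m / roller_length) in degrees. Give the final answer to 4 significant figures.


misalign_m = 27.2160 / 1000 = 0.027216 m
angle = atan(0.027216 / 0.6260)
angle = 2.489 deg


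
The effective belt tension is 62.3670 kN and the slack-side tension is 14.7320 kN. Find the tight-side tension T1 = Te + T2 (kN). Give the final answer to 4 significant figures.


T1 = Te + T2 = 62.3670 + 14.7320
T1 = 77.10 kN


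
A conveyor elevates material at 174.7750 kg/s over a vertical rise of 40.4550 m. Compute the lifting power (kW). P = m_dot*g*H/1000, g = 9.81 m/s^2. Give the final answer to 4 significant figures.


P = 174.7750 * 9.81 * 40.4550 / 1000
P = 69.36 kW


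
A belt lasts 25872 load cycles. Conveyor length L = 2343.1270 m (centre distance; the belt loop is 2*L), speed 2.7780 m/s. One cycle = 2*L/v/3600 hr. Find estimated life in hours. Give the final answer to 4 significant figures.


cycle_time = 2 * 2343.1270 / 2.7780 / 3600 = 0.468588 hr
life = 25872 * 0.468588 = 12120 hours


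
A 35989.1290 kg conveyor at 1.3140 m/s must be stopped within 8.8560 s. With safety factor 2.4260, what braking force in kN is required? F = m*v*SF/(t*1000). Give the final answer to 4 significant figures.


F = 35989.1290 * 1.3140 / 8.8560 * 2.4260 / 1000
F = 12.95 kN


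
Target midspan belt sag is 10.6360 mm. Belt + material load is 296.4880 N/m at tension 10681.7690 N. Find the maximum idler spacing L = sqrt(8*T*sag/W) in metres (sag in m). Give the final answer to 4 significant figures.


sag = 10.6360/1000 = 0.010636 m
L = sqrt(8 * 10681.7690 * 0.010636 / 296.4880)
L = 1.751 m


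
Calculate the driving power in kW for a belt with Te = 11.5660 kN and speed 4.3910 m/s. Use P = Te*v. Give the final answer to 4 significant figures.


P = Te * v = 11.5660 * 4.3910
P = 50.79 kW


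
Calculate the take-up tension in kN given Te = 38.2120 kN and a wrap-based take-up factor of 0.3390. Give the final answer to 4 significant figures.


T_tu = 38.2120 * 0.3390
T_tu = 12.95 kN


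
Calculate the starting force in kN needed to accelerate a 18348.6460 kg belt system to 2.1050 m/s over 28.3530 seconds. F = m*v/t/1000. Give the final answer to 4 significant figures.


F = 18348.6460 * 2.1050 / 28.3530 / 1000
F = 1.362 kN


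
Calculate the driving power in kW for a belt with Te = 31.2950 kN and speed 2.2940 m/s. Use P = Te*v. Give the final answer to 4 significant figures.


P = Te * v = 31.2950 * 2.2940
P = 71.79 kW


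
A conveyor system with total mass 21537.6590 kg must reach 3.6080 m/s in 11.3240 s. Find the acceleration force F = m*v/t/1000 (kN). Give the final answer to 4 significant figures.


F = 21537.6590 * 3.6080 / 11.3240 / 1000
F = 6.862 kN


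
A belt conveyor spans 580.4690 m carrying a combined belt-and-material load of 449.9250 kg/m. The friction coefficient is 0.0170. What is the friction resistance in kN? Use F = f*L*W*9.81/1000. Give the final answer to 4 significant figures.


F = 0.0170 * 580.4690 * 449.9250 * 9.81 / 1000
F = 43.55 kN


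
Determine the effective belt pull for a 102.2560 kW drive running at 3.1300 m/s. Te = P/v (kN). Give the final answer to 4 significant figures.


Te = P / v = 102.2560 / 3.1300
Te = 32.67 kN


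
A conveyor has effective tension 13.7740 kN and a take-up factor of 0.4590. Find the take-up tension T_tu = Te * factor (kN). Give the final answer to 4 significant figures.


T_tu = 13.7740 * 0.4590
T_tu = 6.322 kN


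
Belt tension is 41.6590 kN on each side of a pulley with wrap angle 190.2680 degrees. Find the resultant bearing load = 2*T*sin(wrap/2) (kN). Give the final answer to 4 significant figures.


F = 2 * 41.6590 * sin(190.2680/2 deg)
F = 82.98 kN


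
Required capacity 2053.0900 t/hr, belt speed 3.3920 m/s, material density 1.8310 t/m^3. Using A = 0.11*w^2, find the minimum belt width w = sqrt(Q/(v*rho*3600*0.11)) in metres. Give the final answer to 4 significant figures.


A_req = 2053.0900 / (3.3920 * 1.8310 * 3600) = 0.0918251 m^2
w = sqrt(0.0918251 / 0.11)
w = 0.9137 m


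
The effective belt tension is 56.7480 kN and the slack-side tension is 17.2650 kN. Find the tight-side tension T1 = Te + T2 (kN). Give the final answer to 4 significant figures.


T1 = Te + T2 = 56.7480 + 17.2650
T1 = 74.01 kN


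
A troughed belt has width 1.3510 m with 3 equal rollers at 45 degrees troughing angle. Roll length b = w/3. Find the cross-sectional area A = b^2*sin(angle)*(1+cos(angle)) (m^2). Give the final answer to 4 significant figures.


b = 1.3510/3 = 0.450333 m
A = 0.450333^2 * sin(45 deg) * (1 + cos(45 deg))
A = 0.2448 m^2


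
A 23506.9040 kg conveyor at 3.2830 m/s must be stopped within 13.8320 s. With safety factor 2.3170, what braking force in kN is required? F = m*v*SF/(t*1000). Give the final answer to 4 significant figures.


F = 23506.9040 * 3.2830 / 13.8320 * 2.3170 / 1000
F = 12.93 kN


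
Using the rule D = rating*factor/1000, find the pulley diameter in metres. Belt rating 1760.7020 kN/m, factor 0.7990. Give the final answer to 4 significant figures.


D = 1760.7020 * 0.7990 / 1000
D = 1.407 m


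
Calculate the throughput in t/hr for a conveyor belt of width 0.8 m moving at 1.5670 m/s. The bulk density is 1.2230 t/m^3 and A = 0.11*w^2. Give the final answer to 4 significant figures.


A = 0.11 * 0.8^2 = 0.0704 m^2
C = 0.0704 * 1.5670 * 1.2230 * 3600
C = 485.7 t/hr


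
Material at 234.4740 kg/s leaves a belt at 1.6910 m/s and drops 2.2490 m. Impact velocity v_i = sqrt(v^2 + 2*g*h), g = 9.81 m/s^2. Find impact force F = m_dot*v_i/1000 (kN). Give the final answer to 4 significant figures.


v_i = sqrt(1.6910^2 + 2*9.81*2.2490) = 6.85455 m/s
F = 234.4740 * 6.85455 / 1000
F = 1.607 kN


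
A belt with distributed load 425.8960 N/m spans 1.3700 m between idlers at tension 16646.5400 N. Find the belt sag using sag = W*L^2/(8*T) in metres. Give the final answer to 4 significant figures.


sag = 425.8960 * 1.3700^2 / (8 * 16646.5400)
sag = 0.006002 m


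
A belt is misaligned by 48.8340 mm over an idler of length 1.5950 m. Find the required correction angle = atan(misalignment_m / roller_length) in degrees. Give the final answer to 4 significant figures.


misalign_m = 48.8340 / 1000 = 0.048834 m
angle = atan(0.048834 / 1.5950)
angle = 1.754 deg


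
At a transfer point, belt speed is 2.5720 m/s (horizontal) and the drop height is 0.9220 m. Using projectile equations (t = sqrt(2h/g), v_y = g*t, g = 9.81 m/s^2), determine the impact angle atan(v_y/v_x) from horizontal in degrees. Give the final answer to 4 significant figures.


t = sqrt(2*0.9220/9.81) = 0.433557 s
v_y = 9.81 * 0.433557 = 4.25319 m/s
angle = atan(4.25319 / 2.5720) = 58.84 deg


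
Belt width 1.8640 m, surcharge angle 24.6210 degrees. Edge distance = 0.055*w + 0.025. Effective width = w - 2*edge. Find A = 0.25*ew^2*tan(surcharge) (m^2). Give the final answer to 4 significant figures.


edge = 0.055*1.8640 + 0.025 = 0.12752 m
ew = 1.8640 - 2*0.12752 = 1.60896 m
A = 0.25 * 1.60896^2 * tan(24.6210 deg)
A = 0.2966 m^2


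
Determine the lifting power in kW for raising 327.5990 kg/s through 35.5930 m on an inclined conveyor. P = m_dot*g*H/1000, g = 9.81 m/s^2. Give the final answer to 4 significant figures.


P = 327.5990 * 9.81 * 35.5930 / 1000
P = 114.4 kW


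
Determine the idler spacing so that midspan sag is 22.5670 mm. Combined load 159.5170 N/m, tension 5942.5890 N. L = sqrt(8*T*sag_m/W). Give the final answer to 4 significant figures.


sag = 22.5670/1000 = 0.022567 m
L = sqrt(8 * 5942.5890 * 0.022567 / 159.5170)
L = 2.593 m


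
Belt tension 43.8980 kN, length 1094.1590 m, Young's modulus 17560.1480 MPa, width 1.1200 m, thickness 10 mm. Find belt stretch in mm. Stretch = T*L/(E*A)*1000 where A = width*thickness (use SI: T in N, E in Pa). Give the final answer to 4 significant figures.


A = 1.1200 * 0.01 = 0.01120 m^2
Stretch = 43.8980*1000 * 1094.1590 / (17560.1480e6 * 0.01120) * 1000
Stretch = 244.2 mm


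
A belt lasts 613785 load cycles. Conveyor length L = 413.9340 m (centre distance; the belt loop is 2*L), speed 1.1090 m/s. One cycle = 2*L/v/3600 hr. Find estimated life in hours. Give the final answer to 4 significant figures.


cycle_time = 2 * 413.9340 / 1.1090 / 3600 = 0.207361 hr
life = 613785 * 0.207361 = 127300 hours


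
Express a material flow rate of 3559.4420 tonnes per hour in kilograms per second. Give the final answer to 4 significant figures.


m_dot = 3559.4420 * 1000 / 3600
m_dot = 988.7 kg/s


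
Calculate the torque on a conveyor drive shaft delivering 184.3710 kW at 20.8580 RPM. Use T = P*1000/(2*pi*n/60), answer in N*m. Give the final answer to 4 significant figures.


omega = 2*pi*20.8580/60 = 2.18424 rad/s
T = 184.3710*1000 / 2.18424
T = 84410 N*m


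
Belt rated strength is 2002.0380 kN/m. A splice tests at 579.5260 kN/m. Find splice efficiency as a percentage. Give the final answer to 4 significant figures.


Eff = 579.5260 / 2002.0380 * 100
Eff = 28.95 %


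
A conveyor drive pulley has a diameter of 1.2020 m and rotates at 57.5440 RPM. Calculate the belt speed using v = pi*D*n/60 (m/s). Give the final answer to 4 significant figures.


v = pi * 1.2020 * 57.5440 / 60
v = 3.622 m/s


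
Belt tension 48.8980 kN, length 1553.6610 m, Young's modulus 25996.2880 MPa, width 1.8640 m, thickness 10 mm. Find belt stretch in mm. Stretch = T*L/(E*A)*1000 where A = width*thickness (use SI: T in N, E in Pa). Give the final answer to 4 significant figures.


A = 1.8640 * 0.01 = 0.01864 m^2
Stretch = 48.8980*1000 * 1553.6610 / (25996.2880e6 * 0.01864) * 1000
Stretch = 156.8 mm


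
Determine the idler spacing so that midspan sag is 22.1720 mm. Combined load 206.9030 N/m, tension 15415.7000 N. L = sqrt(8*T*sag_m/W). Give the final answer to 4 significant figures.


sag = 22.1720/1000 = 0.022172 m
L = sqrt(8 * 15415.7000 * 0.022172 / 206.9030)
L = 3.635 m


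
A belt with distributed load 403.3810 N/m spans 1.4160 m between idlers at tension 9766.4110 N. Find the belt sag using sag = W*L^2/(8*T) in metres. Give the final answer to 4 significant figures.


sag = 403.3810 * 1.4160^2 / (8 * 9766.4110)
sag = 0.01035 m


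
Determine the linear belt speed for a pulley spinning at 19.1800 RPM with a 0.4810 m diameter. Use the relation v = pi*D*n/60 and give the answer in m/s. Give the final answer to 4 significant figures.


v = pi * 0.4810 * 19.1800 / 60
v = 0.4831 m/s


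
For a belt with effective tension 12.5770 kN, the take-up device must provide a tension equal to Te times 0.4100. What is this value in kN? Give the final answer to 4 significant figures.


T_tu = 12.5770 * 0.4100
T_tu = 5.157 kN


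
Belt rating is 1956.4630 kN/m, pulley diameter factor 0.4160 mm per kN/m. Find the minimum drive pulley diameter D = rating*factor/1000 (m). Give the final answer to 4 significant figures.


D = 1956.4630 * 0.4160 / 1000
D = 0.8139 m


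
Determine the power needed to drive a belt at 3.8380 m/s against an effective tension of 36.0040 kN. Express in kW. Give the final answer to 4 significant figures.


P = Te * v = 36.0040 * 3.8380
P = 138.2 kW


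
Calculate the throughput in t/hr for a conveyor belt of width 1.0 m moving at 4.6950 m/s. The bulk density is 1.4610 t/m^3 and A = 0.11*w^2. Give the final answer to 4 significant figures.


A = 0.11 * 1.0^2 = 0.11 m^2
C = 0.11 * 4.6950 * 1.4610 * 3600
C = 2716 t/hr


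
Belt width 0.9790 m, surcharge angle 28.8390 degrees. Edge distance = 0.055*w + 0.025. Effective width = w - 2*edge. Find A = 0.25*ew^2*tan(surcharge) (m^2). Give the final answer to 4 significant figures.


edge = 0.055*0.9790 + 0.025 = 0.078845 m
ew = 0.9790 - 2*0.078845 = 0.82131 m
A = 0.25 * 0.82131^2 * tan(28.8390 deg)
A = 0.09286 m^2


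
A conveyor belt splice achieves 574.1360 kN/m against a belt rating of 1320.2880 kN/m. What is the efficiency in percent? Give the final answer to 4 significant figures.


Eff = 574.1360 / 1320.2880 * 100
Eff = 43.49 %


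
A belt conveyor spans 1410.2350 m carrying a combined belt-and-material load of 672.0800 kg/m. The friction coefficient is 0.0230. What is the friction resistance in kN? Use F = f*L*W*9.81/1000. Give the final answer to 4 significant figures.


F = 0.0230 * 1410.2350 * 672.0800 * 9.81 / 1000
F = 213.9 kN


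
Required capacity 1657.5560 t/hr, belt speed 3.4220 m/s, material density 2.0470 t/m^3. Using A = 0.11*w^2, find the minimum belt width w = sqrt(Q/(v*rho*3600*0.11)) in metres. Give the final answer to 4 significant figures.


A_req = 1657.5560 / (3.4220 * 2.0470 * 3600) = 0.0657306 m^2
w = sqrt(0.0657306 / 0.11)
w = 0.7730 m


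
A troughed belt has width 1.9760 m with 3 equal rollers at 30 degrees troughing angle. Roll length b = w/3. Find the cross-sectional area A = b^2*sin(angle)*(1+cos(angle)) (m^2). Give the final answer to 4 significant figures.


b = 1.9760/3 = 0.658667 m
A = 0.658667^2 * sin(30 deg) * (1 + cos(30 deg))
A = 0.4048 m^2


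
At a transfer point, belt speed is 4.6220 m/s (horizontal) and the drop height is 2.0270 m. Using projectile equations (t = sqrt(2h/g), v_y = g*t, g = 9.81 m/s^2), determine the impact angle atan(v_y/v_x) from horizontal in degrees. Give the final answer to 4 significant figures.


t = sqrt(2*2.0270/9.81) = 0.642847 s
v_y = 9.81 * 0.642847 = 6.30633 m/s
angle = atan(6.30633 / 4.6220) = 53.76 deg


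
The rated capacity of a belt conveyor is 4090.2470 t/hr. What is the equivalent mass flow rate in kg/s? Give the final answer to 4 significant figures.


m_dot = 4090.2470 * 1000 / 3600
m_dot = 1136 kg/s


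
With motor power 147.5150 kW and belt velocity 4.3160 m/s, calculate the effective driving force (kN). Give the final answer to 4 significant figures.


Te = P / v = 147.5150 / 4.3160
Te = 34.18 kN


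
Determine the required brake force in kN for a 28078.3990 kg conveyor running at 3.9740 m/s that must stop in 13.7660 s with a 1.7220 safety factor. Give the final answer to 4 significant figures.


F = 28078.3990 * 3.9740 / 13.7660 * 1.7220 / 1000
F = 13.96 kN


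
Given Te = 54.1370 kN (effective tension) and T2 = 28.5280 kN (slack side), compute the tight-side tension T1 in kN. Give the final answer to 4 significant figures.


T1 = Te + T2 = 54.1370 + 28.5280
T1 = 82.66 kN


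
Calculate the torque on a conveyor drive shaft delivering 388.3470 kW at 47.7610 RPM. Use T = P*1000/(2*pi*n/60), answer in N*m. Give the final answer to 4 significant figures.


omega = 2*pi*47.7610/60 = 5.00152 rad/s
T = 388.3470*1000 / 5.00152
T = 77650 N*m


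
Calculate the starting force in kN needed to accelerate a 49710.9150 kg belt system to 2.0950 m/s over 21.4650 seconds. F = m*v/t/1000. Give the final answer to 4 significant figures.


F = 49710.9150 * 2.0950 / 21.4650 / 1000
F = 4.852 kN


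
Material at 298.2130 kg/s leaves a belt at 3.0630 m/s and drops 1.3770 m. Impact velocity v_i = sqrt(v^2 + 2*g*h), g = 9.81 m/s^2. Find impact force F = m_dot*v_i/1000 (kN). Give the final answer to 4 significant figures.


v_i = sqrt(3.0630^2 + 2*9.81*1.3770) = 6.03313 m/s
F = 298.2130 * 6.03313 / 1000
F = 1.799 kN


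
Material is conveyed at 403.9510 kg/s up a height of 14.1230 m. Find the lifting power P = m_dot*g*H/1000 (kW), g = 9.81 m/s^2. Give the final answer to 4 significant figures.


P = 403.9510 * 9.81 * 14.1230 / 1000
P = 55.97 kW


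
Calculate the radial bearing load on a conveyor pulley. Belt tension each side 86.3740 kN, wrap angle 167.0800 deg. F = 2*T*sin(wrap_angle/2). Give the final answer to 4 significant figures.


F = 2 * 86.3740 * sin(167.0800/2 deg)
F = 171.7 kN


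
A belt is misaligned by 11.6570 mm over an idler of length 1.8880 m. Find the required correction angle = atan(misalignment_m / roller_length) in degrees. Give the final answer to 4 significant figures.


misalign_m = 11.6570 / 1000 = 0.011657 m
angle = atan(0.011657 / 1.8880)
angle = 0.3538 deg


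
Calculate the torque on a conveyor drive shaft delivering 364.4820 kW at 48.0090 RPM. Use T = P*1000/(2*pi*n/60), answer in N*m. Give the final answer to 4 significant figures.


omega = 2*pi*48.0090/60 = 5.02749 rad/s
T = 364.4820*1000 / 5.02749
T = 72500 N*m


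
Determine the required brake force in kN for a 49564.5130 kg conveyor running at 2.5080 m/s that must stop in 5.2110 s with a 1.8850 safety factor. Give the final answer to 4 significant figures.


F = 49564.5130 * 2.5080 / 5.2110 * 1.8850 / 1000
F = 44.97 kN


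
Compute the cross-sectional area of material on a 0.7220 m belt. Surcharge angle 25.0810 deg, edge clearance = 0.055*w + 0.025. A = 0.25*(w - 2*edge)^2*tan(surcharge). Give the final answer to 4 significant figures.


edge = 0.055*0.7220 + 0.025 = 0.06471 m
ew = 0.7220 - 2*0.06471 = 0.59258 m
A = 0.25 * 0.59258^2 * tan(25.0810 deg)
A = 0.04109 m^2


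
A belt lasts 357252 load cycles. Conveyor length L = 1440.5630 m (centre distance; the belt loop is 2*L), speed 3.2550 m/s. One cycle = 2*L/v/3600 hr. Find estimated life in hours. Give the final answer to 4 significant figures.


cycle_time = 2 * 1440.5630 / 3.2550 / 3600 = 0.245872 hr
life = 357252 * 0.245872 = 87840 hours


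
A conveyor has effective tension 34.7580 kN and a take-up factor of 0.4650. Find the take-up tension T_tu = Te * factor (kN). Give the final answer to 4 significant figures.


T_tu = 34.7580 * 0.4650
T_tu = 16.16 kN


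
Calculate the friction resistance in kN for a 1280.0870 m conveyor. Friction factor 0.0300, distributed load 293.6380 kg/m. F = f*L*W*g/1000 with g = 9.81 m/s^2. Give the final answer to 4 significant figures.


F = 0.0300 * 1280.0870 * 293.6380 * 9.81 / 1000
F = 110.6 kN


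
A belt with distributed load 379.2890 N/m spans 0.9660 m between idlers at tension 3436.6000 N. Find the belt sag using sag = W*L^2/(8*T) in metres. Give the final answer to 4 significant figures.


sag = 379.2890 * 0.9660^2 / (8 * 3436.6000)
sag = 0.01287 m


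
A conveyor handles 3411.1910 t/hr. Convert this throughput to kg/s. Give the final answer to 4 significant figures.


m_dot = 3411.1910 * 1000 / 3600
m_dot = 947.6 kg/s


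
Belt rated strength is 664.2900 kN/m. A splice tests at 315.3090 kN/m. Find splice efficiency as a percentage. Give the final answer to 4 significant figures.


Eff = 315.3090 / 664.2900 * 100
Eff = 47.47 %


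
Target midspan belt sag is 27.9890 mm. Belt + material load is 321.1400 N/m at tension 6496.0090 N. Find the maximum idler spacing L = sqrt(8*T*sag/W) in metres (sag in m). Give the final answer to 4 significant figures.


sag = 27.9890/1000 = 0.027989 m
L = sqrt(8 * 6496.0090 * 0.027989 / 321.1400)
L = 2.128 m


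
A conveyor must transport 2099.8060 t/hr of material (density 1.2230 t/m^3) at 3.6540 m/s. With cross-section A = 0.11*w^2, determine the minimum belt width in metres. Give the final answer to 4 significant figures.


A_req = 2099.8060 / (3.6540 * 1.2230 * 3600) = 0.130521 m^2
w = sqrt(0.130521 / 0.11)
w = 1.089 m


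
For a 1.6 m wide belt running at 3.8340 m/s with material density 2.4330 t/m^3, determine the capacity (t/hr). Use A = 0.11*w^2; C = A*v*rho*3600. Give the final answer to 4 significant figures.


A = 0.11 * 1.6^2 = 0.2816 m^2
C = 0.2816 * 3.8340 * 2.4330 * 3600
C = 9456 t/hr


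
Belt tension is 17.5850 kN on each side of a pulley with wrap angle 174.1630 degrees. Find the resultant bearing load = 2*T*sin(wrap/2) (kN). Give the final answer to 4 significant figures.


F = 2 * 17.5850 * sin(174.1630/2 deg)
F = 35.12 kN


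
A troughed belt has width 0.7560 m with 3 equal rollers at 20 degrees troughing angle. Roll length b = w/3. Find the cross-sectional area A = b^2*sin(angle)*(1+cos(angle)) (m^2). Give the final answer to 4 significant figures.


b = 0.7560/3 = 0.252 m
A = 0.252^2 * sin(20 deg) * (1 + cos(20 deg))
A = 0.04213 m^2


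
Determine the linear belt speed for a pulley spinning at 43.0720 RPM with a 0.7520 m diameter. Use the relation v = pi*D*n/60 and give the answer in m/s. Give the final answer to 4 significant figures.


v = pi * 0.7520 * 43.0720 / 60
v = 1.696 m/s


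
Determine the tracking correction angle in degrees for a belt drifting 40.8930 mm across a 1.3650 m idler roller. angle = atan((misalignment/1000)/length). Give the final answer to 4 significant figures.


misalign_m = 40.8930 / 1000 = 0.040893 m
angle = atan(0.040893 / 1.3650)
angle = 1.716 deg


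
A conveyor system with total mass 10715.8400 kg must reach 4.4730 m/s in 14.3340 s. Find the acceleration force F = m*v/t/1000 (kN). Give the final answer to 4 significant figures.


F = 10715.8400 * 4.4730 / 14.3340 / 1000
F = 3.344 kN


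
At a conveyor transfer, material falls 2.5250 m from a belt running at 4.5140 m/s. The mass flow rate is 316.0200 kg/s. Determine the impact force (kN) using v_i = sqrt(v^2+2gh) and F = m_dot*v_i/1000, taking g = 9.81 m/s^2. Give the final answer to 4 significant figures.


v_i = sqrt(4.5140^2 + 2*9.81*2.5250) = 8.36162 m/s
F = 316.0200 * 8.36162 / 1000
F = 2.642 kN


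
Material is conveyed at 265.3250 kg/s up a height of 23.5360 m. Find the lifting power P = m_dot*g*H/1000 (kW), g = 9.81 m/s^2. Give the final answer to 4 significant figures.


P = 265.3250 * 9.81 * 23.5360 / 1000
P = 61.26 kW


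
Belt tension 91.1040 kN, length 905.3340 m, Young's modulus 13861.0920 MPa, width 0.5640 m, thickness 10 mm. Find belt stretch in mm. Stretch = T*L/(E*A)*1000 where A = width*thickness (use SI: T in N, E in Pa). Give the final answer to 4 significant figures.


A = 0.5640 * 0.01 = 0.00564 m^2
Stretch = 91.1040*1000 * 905.3340 / (13861.0920e6 * 0.00564) * 1000
Stretch = 1055 mm


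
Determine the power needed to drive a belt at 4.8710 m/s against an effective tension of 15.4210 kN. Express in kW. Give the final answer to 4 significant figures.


P = Te * v = 15.4210 * 4.8710
P = 75.12 kW


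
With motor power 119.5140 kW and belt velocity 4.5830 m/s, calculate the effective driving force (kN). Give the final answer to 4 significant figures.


Te = P / v = 119.5140 / 4.5830
Te = 26.08 kN


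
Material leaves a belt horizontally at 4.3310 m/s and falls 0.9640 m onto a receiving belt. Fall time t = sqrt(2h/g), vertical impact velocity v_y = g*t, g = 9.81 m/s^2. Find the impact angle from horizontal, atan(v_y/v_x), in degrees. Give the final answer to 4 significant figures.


t = sqrt(2*0.9640/9.81) = 0.443322 s
v_y = 9.81 * 0.443322 = 4.34899 m/s
angle = atan(4.34899 / 4.3310) = 45.12 deg


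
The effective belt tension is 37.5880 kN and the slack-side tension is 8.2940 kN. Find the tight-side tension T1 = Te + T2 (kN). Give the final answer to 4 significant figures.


T1 = Te + T2 = 37.5880 + 8.2940
T1 = 45.88 kN


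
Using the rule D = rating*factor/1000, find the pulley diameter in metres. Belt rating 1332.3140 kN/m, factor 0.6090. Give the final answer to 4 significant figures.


D = 1332.3140 * 0.6090 / 1000
D = 0.8114 m


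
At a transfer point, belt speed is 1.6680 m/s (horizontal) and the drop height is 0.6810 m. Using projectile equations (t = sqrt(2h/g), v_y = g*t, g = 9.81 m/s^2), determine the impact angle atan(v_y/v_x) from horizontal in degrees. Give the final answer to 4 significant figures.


t = sqrt(2*0.6810/9.81) = 0.37261 s
v_y = 9.81 * 0.37261 = 3.6553 m/s
angle = atan(3.6553 / 1.6680) = 65.47 deg


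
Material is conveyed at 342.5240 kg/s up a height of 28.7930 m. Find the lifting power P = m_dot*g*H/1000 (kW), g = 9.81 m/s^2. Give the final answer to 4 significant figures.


P = 342.5240 * 9.81 * 28.7930 / 1000
P = 96.75 kW


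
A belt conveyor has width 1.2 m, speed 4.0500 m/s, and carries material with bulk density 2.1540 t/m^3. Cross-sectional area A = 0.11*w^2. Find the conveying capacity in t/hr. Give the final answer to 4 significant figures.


A = 0.11 * 1.2^2 = 0.1584 m^2
C = 0.1584 * 4.0500 * 2.1540 * 3600
C = 4975 t/hr


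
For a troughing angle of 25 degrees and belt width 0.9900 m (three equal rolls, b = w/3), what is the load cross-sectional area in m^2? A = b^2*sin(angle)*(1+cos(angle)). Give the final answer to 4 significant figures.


b = 0.9900/3 = 0.33 m
A = 0.33^2 * sin(25 deg) * (1 + cos(25 deg))
A = 0.08773 m^2


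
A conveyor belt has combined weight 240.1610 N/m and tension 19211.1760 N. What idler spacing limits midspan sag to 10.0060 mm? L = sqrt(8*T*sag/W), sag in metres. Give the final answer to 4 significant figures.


sag = 10.0060/1000 = 0.010006 m
L = sqrt(8 * 19211.1760 * 0.010006 / 240.1610)
L = 2.530 m


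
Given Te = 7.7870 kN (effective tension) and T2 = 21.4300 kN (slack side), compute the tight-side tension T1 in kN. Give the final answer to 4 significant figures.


T1 = Te + T2 = 7.7870 + 21.4300
T1 = 29.22 kN


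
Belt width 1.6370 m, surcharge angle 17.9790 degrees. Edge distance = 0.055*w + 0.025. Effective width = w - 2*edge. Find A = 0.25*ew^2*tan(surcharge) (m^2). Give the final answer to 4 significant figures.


edge = 0.055*1.6370 + 0.025 = 0.115035 m
ew = 1.6370 - 2*0.115035 = 1.40693 m
A = 0.25 * 1.40693^2 * tan(17.9790 deg)
A = 0.1606 m^2


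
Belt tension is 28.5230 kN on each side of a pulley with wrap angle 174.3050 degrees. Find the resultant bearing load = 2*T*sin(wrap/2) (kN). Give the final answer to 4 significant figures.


F = 2 * 28.5230 * sin(174.3050/2 deg)
F = 56.98 kN


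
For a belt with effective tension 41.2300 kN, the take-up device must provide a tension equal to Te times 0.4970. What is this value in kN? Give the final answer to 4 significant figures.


T_tu = 41.2300 * 0.4970
T_tu = 20.49 kN


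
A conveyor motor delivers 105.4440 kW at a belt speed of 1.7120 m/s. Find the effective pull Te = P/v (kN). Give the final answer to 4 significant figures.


Te = P / v = 105.4440 / 1.7120
Te = 61.59 kN


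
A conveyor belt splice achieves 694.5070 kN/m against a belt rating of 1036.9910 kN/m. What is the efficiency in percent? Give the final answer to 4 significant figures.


Eff = 694.5070 / 1036.9910 * 100
Eff = 66.97 %


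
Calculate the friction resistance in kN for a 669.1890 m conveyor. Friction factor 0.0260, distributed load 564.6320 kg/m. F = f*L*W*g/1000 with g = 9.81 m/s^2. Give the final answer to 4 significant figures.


F = 0.0260 * 669.1890 * 564.6320 * 9.81 / 1000
F = 96.37 kN


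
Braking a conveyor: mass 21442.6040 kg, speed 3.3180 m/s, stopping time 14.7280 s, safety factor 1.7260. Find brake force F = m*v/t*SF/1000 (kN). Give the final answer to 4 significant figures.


F = 21442.6040 * 3.3180 / 14.7280 * 1.7260 / 1000
F = 8.338 kN


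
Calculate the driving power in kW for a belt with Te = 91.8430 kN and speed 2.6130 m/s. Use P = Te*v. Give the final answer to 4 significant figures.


P = Te * v = 91.8430 * 2.6130
P = 240.0 kW


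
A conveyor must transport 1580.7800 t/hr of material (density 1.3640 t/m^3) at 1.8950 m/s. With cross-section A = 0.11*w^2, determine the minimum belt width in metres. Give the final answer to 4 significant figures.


A_req = 1580.7800 / (1.8950 * 1.3640 * 3600) = 0.169881 m^2
w = sqrt(0.169881 / 0.11)
w = 1.243 m


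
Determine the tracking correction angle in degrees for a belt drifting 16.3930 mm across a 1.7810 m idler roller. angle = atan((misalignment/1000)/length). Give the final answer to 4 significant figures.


misalign_m = 16.3930 / 1000 = 0.016393 m
angle = atan(0.016393 / 1.7810)
angle = 0.5274 deg


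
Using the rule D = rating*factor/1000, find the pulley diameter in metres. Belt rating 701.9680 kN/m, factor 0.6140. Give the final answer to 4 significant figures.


D = 701.9680 * 0.6140 / 1000
D = 0.4310 m


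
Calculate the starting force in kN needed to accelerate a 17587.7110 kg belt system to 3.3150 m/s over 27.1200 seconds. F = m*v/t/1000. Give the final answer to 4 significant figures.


F = 17587.7110 * 3.3150 / 27.1200 / 1000
F = 2.150 kN


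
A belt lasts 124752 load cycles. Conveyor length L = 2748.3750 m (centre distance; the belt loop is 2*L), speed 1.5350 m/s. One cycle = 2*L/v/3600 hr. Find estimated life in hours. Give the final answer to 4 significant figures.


cycle_time = 2 * 2748.3750 / 1.5350 / 3600 = 0.994707 hr
life = 124752 * 0.994707 = 124100 hours


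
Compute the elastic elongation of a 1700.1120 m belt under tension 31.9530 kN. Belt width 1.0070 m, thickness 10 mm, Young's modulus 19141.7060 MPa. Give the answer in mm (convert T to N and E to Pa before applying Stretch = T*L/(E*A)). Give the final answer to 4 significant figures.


A = 1.0070 * 0.01 = 0.01007 m^2
Stretch = 31.9530*1000 * 1700.1120 / (19141.7060e6 * 0.01007) * 1000
Stretch = 281.8 mm


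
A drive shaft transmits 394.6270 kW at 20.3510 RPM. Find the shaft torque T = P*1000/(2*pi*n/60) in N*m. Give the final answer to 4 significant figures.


omega = 2*pi*20.3510/60 = 2.13115 rad/s
T = 394.6270*1000 / 2.13115
T = 185200 N*m


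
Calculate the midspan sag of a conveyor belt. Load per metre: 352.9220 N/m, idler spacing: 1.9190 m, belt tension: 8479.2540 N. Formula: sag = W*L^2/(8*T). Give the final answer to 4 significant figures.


sag = 352.9220 * 1.9190^2 / (8 * 8479.2540)
sag = 0.01916 m


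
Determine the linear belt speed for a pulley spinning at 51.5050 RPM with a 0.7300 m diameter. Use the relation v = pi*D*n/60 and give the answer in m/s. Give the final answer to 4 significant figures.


v = pi * 0.7300 * 51.5050 / 60
v = 1.969 m/s


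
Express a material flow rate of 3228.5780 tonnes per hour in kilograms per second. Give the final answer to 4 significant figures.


m_dot = 3228.5780 * 1000 / 3600
m_dot = 896.8 kg/s


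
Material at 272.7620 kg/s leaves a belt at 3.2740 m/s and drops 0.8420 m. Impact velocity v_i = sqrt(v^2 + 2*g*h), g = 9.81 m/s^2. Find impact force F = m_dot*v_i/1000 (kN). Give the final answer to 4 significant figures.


v_i = sqrt(3.2740^2 + 2*9.81*0.8420) = 5.21911 m/s
F = 272.7620 * 5.21911 / 1000
F = 1.424 kN


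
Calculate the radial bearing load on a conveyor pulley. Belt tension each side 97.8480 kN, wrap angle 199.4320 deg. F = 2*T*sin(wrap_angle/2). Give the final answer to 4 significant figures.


F = 2 * 97.8480 * sin(199.4320/2 deg)
F = 192.9 kN


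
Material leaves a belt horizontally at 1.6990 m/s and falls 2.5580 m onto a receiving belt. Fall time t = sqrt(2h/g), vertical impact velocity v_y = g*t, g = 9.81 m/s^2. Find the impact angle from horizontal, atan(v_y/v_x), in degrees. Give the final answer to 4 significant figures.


t = sqrt(2*2.5580/9.81) = 0.722156 s
v_y = 9.81 * 0.722156 = 7.08435 m/s
angle = atan(7.08435 / 1.6990) = 76.51 deg


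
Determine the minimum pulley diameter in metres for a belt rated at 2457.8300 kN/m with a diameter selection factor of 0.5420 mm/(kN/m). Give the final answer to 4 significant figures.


D = 2457.8300 * 0.5420 / 1000
D = 1.332 m


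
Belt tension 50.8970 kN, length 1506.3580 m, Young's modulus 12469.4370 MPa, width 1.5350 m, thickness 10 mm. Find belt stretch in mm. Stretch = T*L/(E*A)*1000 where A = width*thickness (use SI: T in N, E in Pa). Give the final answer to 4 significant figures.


A = 1.5350 * 0.01 = 0.01535 m^2
Stretch = 50.8970*1000 * 1506.3580 / (12469.4370e6 * 0.01535) * 1000
Stretch = 400.6 mm


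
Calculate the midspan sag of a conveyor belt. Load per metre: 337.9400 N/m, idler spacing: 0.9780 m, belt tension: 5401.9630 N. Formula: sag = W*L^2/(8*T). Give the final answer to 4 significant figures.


sag = 337.9400 * 0.9780^2 / (8 * 5401.9630)
sag = 0.007480 m


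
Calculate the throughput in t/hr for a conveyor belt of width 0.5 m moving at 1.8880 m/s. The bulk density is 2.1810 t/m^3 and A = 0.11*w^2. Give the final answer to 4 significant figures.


A = 0.11 * 0.5^2 = 0.0275 m^2
C = 0.0275 * 1.8880 * 2.1810 * 3600
C = 407.7 t/hr


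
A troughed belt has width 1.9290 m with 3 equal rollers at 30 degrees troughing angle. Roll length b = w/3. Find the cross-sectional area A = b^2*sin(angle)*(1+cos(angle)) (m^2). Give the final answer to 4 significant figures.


b = 1.9290/3 = 0.643 m
A = 0.643^2 * sin(30 deg) * (1 + cos(30 deg))
A = 0.3858 m^2


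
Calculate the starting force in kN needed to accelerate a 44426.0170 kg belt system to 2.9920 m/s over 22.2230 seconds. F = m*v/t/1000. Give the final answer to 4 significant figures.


F = 44426.0170 * 2.9920 / 22.2230 / 1000
F = 5.981 kN


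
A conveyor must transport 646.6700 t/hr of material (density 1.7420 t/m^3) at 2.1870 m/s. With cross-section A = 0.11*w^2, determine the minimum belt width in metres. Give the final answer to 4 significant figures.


A_req = 646.6700 / (2.1870 * 1.7420 * 3600) = 0.0471502 m^2
w = sqrt(0.0471502 / 0.11)
w = 0.6547 m


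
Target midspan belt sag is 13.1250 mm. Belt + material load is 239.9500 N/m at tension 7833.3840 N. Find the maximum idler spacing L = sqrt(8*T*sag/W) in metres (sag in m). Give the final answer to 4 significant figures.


sag = 13.1250/1000 = 0.013125 m
L = sqrt(8 * 7833.3840 * 0.013125 / 239.9500)
L = 1.851 m


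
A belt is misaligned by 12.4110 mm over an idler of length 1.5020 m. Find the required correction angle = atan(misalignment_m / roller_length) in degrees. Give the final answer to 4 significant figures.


misalign_m = 12.4110 / 1000 = 0.012411 m
angle = atan(0.012411 / 1.5020)
angle = 0.4734 deg


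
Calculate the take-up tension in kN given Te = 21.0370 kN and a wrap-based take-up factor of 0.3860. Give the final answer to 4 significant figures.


T_tu = 21.0370 * 0.3860
T_tu = 8.120 kN


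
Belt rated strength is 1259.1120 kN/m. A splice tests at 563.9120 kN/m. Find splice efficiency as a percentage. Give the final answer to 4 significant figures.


Eff = 563.9120 / 1259.1120 * 100
Eff = 44.79 %


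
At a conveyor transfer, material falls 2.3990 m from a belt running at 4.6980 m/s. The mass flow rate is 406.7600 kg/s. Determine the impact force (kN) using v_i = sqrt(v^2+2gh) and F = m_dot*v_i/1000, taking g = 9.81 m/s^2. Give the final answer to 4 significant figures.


v_i = sqrt(4.6980^2 + 2*9.81*2.3990) = 8.31502 m/s
F = 406.7600 * 8.31502 / 1000
F = 3.382 kN


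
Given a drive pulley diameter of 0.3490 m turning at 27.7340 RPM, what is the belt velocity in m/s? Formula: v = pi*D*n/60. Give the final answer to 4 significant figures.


v = pi * 0.3490 * 27.7340 / 60
v = 0.5068 m/s


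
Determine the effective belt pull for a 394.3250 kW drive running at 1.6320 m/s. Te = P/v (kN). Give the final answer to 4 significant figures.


Te = P / v = 394.3250 / 1.6320
Te = 241.6 kN


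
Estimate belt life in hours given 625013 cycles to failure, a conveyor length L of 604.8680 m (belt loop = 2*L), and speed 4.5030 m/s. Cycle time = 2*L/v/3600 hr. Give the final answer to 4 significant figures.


cycle_time = 2 * 604.8680 / 4.5030 / 3600 = 0.0746253 hr
life = 625013 * 0.0746253 = 46640 hours


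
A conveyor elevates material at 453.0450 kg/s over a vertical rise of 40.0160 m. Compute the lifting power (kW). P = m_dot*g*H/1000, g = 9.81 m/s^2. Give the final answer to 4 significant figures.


P = 453.0450 * 9.81 * 40.0160 / 1000
P = 177.8 kW


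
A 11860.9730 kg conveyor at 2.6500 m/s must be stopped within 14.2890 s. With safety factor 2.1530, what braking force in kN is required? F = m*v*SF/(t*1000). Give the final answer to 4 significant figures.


F = 11860.9730 * 2.6500 / 14.2890 * 2.1530 / 1000
F = 4.736 kN


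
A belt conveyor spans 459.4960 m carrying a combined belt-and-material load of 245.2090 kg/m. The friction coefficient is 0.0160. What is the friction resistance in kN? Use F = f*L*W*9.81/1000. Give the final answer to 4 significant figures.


F = 0.0160 * 459.4960 * 245.2090 * 9.81 / 1000
F = 17.69 kN


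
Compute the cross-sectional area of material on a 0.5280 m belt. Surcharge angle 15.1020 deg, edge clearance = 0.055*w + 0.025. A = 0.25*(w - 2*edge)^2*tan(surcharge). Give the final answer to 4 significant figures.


edge = 0.055*0.5280 + 0.025 = 0.05404 m
ew = 0.5280 - 2*0.05404 = 0.41992 m
A = 0.25 * 0.41992^2 * tan(15.1020 deg)
A = 0.01190 m^2


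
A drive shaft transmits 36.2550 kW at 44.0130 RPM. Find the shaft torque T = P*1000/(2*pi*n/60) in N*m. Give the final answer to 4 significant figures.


omega = 2*pi*44.0130/60 = 4.60903 rad/s
T = 36.2550*1000 / 4.60903
T = 7866 N*m


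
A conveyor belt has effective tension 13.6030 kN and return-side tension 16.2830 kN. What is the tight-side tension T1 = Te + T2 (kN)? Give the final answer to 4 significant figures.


T1 = Te + T2 = 13.6030 + 16.2830
T1 = 29.89 kN


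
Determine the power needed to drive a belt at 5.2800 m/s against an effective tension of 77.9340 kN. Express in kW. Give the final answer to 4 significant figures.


P = Te * v = 77.9340 * 5.2800
P = 411.5 kW


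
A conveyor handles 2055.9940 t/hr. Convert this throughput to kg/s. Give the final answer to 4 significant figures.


m_dot = 2055.9940 * 1000 / 3600
m_dot = 571.1 kg/s


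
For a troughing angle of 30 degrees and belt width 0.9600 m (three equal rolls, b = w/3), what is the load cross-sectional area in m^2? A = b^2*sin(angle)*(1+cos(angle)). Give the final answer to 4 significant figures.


b = 0.9600/3 = 0.32 m
A = 0.32^2 * sin(30 deg) * (1 + cos(30 deg))
A = 0.09554 m^2


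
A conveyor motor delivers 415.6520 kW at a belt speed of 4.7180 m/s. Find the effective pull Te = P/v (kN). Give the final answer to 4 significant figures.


Te = P / v = 415.6520 / 4.7180
Te = 88.10 kN


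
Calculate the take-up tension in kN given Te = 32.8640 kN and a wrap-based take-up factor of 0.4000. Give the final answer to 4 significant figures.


T_tu = 32.8640 * 0.4000
T_tu = 13.15 kN


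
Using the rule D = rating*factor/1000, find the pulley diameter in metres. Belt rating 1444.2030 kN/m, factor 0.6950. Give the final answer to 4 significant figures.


D = 1444.2030 * 0.6950 / 1000
D = 1.004 m
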